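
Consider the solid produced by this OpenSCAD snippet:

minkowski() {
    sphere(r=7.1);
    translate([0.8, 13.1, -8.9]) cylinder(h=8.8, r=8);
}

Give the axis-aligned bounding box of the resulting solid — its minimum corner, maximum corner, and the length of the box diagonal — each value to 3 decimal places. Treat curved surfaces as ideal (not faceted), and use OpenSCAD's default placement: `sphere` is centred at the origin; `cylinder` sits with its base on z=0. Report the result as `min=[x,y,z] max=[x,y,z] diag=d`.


A = translate([0.8, 13.1, -8.9]) cylinder(h=8.8, r=8) → bbox [-7.2,5.1,-8.9] .. [8.8,21.1,-0.1]
B = sphere(r=7.1) → bbox [-7.1,-7.1,-7.1] .. [7.1,7.1,7.1]
lo = A.lo+B.lo = [-7.2-7.1, 5.1-7.1, -8.9-7.1] = [-14.300,-2.000,-16.000]
hi = A.hi+B.hi = [8.8+7.1, 21.1+7.1, -0.1+7.1] = [15.900,28.200,7.000]
diag = √(30.2²+30.2²+23²) = √2353.08 = 48.509

min=[-14.300,-2.000,-16.000] max=[15.900,28.200,7.000] diag=48.509


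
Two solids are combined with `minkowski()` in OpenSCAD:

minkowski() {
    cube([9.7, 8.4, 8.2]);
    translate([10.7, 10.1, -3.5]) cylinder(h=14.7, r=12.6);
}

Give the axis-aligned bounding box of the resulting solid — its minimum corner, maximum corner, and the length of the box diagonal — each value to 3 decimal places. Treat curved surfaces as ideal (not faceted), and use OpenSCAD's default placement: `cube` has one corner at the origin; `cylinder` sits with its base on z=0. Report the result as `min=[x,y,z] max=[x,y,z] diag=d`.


A = translate([10.7, 10.1, -3.5]) cylinder(h=14.7, r=12.6) → bbox [-1.9,-2.5,-3.5] .. [23.3,22.7,11.2]
B = cube([9.7, 8.4, 8.2]) → bbox [0,0,0] .. [9.7,8.4,8.2]
lo = A.lo+B.lo = [-1.9+0, -2.5+0, -3.5+0] = [-1.900,-2.500,-3.500]
hi = A.hi+B.hi = [23.3+9.7, 22.7+8.4, 11.2+8.2] = [33.000,31.100,19.400]
diag = √(34.9²+33.6²+22.9²) = √2871.38 = 53.585

min=[-1.900,-2.500,-3.500] max=[33.000,31.100,19.400] diag=53.585


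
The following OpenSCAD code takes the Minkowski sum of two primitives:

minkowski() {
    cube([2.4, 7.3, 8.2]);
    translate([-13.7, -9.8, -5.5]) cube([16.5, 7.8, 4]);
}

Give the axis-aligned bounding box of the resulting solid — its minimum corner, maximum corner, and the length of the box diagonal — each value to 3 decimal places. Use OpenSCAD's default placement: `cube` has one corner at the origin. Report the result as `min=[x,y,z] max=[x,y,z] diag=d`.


min=[-13.700,-9.800,-5.500] max=[5.200,5.300,6.700] diag=27.094

A = translate([-13.7, -9.8, -5.5]) cube([16.5, 7.8, 4]) → bbox [-13.7,-9.8,-5.5] .. [2.8,-2,-1.5]
B = cube([2.4, 7.3, 8.2]) → bbox [0,0,0] .. [2.4,7.3,8.2]
lo = A.lo+B.lo = [-13.7+0, -9.8+0, -5.5+0] = [-13.700,-9.800,-5.500]
hi = A.hi+B.hi = [2.8+2.4, -2+7.3, -1.5+8.2] = [5.200,5.300,6.700]
diag = √(18.9²+15.1²+12.2²) = √734.06 = 27.094


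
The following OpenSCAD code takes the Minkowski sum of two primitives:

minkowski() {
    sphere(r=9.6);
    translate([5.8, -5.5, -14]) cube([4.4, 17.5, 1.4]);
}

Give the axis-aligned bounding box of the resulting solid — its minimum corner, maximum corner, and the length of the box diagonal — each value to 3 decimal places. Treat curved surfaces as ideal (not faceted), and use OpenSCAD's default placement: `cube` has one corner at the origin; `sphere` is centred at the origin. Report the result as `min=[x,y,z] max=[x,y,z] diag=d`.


A = translate([5.8, -5.5, -14]) cube([4.4, 17.5, 1.4]) → bbox [5.8,-5.5,-14] .. [10.2,12,-12.6]
B = sphere(r=9.6) → bbox [-9.6,-9.6,-9.6] .. [9.6,9.6,9.6]
lo = A.lo+B.lo = [5.8-9.6, -5.5-9.6, -14-9.6] = [-3.800,-15.100,-23.600]
hi = A.hi+B.hi = [10.2+9.6, 12+9.6, -12.6+9.6] = [19.800,21.600,-3.000]
diag = √(23.6²+36.7²+20.6²) = √2328.21 = 48.252

min=[-3.800,-15.100,-23.600] max=[19.800,21.600,-3.000] diag=48.252


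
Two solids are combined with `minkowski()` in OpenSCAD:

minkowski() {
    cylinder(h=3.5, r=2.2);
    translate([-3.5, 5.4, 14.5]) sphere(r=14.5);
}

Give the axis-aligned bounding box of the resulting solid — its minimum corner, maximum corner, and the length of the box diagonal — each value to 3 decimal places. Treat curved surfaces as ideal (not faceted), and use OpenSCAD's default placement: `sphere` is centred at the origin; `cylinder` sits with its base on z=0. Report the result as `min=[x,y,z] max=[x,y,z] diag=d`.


min=[-20.200,-11.300,0.000] max=[13.200,22.100,32.500] diag=57.336

A = translate([-3.5, 5.4, 14.5]) sphere(r=14.5) → bbox [-18,-9.1,0] .. [11,19.9,29]
B = cylinder(h=3.5, r=2.2) → bbox [-2.2,-2.2,0] .. [2.2,2.2,3.5]
lo = A.lo+B.lo = [-18-2.2, -9.1-2.2, 0+0] = [-20.200,-11.300,0.000]
hi = A.hi+B.hi = [11+2.2, 19.9+2.2, 29+3.5] = [13.200,22.100,32.500]
diag = √(33.4²+33.4²+32.5²) = √3287.37 = 57.336


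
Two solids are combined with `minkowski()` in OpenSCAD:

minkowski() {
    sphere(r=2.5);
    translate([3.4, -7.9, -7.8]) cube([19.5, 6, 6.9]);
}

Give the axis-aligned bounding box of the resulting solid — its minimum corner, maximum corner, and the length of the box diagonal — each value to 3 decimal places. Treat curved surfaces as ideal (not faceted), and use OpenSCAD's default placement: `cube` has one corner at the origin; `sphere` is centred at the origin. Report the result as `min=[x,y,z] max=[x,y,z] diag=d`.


A = translate([3.4, -7.9, -7.8]) cube([19.5, 6, 6.9]) → bbox [3.4,-7.9,-7.8] .. [22.9,-1.9,-0.9]
B = sphere(r=2.5) → bbox [-2.5,-2.5,-2.5] .. [2.5,2.5,2.5]
lo = A.lo+B.lo = [3.4-2.5, -7.9-2.5, -7.8-2.5] = [0.900,-10.400,-10.300]
hi = A.hi+B.hi = [22.9+2.5, -1.9+2.5, -0.9+2.5] = [25.400,0.600,1.600]
diag = √(24.5²+11²+11.9²) = √862.86 = 29.374

min=[0.900,-10.400,-10.300] max=[25.400,0.600,1.600] diag=29.374


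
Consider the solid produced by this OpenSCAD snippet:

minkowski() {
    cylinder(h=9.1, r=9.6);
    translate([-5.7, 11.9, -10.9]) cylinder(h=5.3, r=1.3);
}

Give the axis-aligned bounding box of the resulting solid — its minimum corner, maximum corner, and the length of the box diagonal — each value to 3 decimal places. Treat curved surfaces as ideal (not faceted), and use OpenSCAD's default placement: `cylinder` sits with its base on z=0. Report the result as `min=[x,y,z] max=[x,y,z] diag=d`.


A = translate([-5.7, 11.9, -10.9]) cylinder(h=5.3, r=1.3) → bbox [-7,10.6,-10.9] .. [-4.4,13.2,-5.6]
B = cylinder(h=9.1, r=9.6) → bbox [-9.6,-9.6,0] .. [9.6,9.6,9.1]
lo = A.lo+B.lo = [-7-9.6, 10.6-9.6, -10.9+0] = [-16.600,1.000,-10.900]
hi = A.hi+B.hi = [-4.4+9.6, 13.2+9.6, -5.6+9.1] = [5.200,22.800,3.500]
diag = √(21.8²+21.8²+14.4²) = √1157.84 = 34.027

min=[-16.600,1.000,-10.900] max=[5.200,22.800,3.500] diag=34.027


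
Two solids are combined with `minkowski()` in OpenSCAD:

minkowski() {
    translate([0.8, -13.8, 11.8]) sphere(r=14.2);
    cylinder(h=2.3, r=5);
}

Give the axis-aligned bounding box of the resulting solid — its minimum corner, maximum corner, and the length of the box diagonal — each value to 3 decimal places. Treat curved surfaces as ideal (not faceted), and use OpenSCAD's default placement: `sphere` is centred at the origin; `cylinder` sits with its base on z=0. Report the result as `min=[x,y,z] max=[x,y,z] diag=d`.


A = translate([0.8, -13.8, 11.8]) sphere(r=14.2) → bbox [-13.4,-28,-2.4] .. [15,0.4,26]
B = cylinder(h=2.3, r=5) → bbox [-5,-5,0] .. [5,5,2.3]
lo = A.lo+B.lo = [-13.4-5, -28-5, -2.4+0] = [-18.400,-33.000,-2.400]
hi = A.hi+B.hi = [15+5, 0.4+5, 26+2.3] = [20.000,5.400,28.300]
diag = √(38.4²+38.4²+30.7²) = √3891.61 = 62.383

min=[-18.400,-33.000,-2.400] max=[20.000,5.400,28.300] diag=62.383


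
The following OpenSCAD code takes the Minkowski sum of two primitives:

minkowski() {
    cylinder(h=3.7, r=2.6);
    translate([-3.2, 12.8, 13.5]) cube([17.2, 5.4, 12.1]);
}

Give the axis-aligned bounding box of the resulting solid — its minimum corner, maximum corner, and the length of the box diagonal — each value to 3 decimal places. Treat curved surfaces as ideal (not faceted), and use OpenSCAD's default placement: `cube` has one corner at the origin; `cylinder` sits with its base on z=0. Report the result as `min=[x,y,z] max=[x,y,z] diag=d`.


min=[-5.800,10.200,13.500] max=[16.600,20.800,29.300] diag=29.390

A = translate([-3.2, 12.8, 13.5]) cube([17.2, 5.4, 12.1]) → bbox [-3.2,12.8,13.5] .. [14,18.2,25.6]
B = cylinder(h=3.7, r=2.6) → bbox [-2.6,-2.6,0] .. [2.6,2.6,3.7]
lo = A.lo+B.lo = [-3.2-2.6, 12.8-2.6, 13.5+0] = [-5.800,10.200,13.500]
hi = A.hi+B.hi = [14+2.6, 18.2+2.6, 25.6+3.7] = [16.600,20.800,29.300]
diag = √(22.4²+10.6²+15.8²) = √863.76 = 29.390


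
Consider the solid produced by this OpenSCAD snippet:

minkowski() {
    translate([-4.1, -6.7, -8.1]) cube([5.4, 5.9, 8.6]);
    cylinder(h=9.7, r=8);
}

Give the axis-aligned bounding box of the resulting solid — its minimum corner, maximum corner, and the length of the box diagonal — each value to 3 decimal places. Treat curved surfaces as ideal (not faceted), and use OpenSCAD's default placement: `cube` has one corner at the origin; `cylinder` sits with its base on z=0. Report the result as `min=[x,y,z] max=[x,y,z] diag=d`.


A = translate([-4.1, -6.7, -8.1]) cube([5.4, 5.9, 8.6]) → bbox [-4.1,-6.7,-8.1] .. [1.3,-0.8,0.5]
B = cylinder(h=9.7, r=8) → bbox [-8,-8,0] .. [8,8,9.7]
lo = A.lo+B.lo = [-4.1-8, -6.7-8, -8.1+0] = [-12.100,-14.700,-8.100]
hi = A.hi+B.hi = [1.3+8, -0.8+8, 0.5+9.7] = [9.300,7.200,10.200]
diag = √(21.4²+21.9²+18.3²) = √1272.46 = 35.672

min=[-12.100,-14.700,-8.100] max=[9.300,7.200,10.200] diag=35.672


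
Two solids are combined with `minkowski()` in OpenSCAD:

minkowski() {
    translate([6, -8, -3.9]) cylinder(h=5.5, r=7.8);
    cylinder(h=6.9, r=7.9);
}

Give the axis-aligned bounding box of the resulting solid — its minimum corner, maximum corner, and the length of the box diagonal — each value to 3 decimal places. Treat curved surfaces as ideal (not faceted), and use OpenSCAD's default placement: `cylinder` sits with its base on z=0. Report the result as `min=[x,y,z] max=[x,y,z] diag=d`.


A = translate([6, -8, -3.9]) cylinder(h=5.5, r=7.8) → bbox [-1.8,-15.8,-3.9] .. [13.8,-0.2,1.6]
B = cylinder(h=6.9, r=7.9) → bbox [-7.9,-7.9,0] .. [7.9,7.9,6.9]
lo = A.lo+B.lo = [-1.8-7.9, -15.8-7.9, -3.9+0] = [-9.700,-23.700,-3.900]
hi = A.hi+B.hi = [13.8+7.9, -0.2+7.9, 1.6+6.9] = [21.700,7.700,8.500]
diag = √(31.4²+31.4²+12.4²) = √2125.68 = 46.105

min=[-9.700,-23.700,-3.900] max=[21.700,7.700,8.500] diag=46.105


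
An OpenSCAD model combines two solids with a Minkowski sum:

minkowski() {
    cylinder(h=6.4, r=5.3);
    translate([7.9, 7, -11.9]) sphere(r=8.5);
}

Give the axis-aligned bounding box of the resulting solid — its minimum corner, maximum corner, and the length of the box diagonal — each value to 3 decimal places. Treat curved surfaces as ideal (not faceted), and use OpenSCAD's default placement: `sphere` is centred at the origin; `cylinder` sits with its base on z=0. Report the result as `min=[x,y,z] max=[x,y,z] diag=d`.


min=[-5.900,-6.800,-20.400] max=[21.700,20.800,3.000] diag=45.509

A = translate([7.9, 7, -11.9]) sphere(r=8.5) → bbox [-0.6,-1.5,-20.4] .. [16.4,15.5,-3.4]
B = cylinder(h=6.4, r=5.3) → bbox [-5.3,-5.3,0] .. [5.3,5.3,6.4]
lo = A.lo+B.lo = [-0.6-5.3, -1.5-5.3, -20.4+0] = [-5.900,-6.800,-20.400]
hi = A.hi+B.hi = [16.4+5.3, 15.5+5.3, -3.4+6.4] = [21.700,20.800,3.000]
diag = √(27.6²+27.6²+23.4²) = √2071.08 = 45.509


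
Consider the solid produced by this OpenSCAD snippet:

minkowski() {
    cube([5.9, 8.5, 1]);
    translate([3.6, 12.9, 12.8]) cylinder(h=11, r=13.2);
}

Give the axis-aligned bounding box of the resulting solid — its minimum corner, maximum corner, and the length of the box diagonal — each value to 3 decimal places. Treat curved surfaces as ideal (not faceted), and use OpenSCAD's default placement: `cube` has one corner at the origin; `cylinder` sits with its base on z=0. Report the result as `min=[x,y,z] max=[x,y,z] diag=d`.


min=[-9.600,-0.300,12.800] max=[22.700,34.600,24.800] diag=49.044

A = translate([3.6, 12.9, 12.8]) cylinder(h=11, r=13.2) → bbox [-9.6,-0.3,12.8] .. [16.8,26.1,23.8]
B = cube([5.9, 8.5, 1]) → bbox [0,0,0] .. [5.9,8.5,1]
lo = A.lo+B.lo = [-9.6+0, -0.3+0, 12.8+0] = [-9.600,-0.300,12.800]
hi = A.hi+B.hi = [16.8+5.9, 26.1+8.5, 23.8+1] = [22.700,34.600,24.800]
diag = √(32.3²+34.9²+12²) = √2405.3 = 49.044


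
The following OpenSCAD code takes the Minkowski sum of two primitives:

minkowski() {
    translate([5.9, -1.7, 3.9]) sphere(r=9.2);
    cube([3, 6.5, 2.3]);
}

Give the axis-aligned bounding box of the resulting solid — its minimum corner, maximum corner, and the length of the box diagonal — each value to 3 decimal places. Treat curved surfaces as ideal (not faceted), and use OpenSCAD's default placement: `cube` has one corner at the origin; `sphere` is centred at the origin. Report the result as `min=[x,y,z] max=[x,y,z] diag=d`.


min=[-3.300,-10.900,-5.300] max=[18.100,14.000,15.400] diag=38.813

A = translate([5.9, -1.7, 3.9]) sphere(r=9.2) → bbox [-3.3,-10.9,-5.3] .. [15.1,7.5,13.1]
B = cube([3, 6.5, 2.3]) → bbox [0,0,0] .. [3,6.5,2.3]
lo = A.lo+B.lo = [-3.3+0, -10.9+0, -5.3+0] = [-3.300,-10.900,-5.300]
hi = A.hi+B.hi = [15.1+3, 7.5+6.5, 13.1+2.3] = [18.100,14.000,15.400]
diag = √(21.4²+24.9²+20.7²) = √1506.46 = 38.813


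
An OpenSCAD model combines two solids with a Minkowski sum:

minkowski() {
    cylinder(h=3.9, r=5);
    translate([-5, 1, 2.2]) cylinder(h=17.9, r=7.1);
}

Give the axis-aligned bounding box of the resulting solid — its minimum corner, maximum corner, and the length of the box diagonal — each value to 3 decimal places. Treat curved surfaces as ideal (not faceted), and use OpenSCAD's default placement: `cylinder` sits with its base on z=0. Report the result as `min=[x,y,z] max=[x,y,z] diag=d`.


A = translate([-5, 1, 2.2]) cylinder(h=17.9, r=7.1) → bbox [-12.1,-6.1,2.2] .. [2.1,8.1,20.1]
B = cylinder(h=3.9, r=5) → bbox [-5,-5,0] .. [5,5,3.9]
lo = A.lo+B.lo = [-12.1-5, -6.1-5, 2.2+0] = [-17.100,-11.100,2.200]
hi = A.hi+B.hi = [2.1+5, 8.1+5, 20.1+3.9] = [7.100,13.100,24.000]
diag = √(24.2²+24.2²+21.8²) = √1646.52 = 40.577

min=[-17.100,-11.100,2.200] max=[7.100,13.100,24.000] diag=40.577


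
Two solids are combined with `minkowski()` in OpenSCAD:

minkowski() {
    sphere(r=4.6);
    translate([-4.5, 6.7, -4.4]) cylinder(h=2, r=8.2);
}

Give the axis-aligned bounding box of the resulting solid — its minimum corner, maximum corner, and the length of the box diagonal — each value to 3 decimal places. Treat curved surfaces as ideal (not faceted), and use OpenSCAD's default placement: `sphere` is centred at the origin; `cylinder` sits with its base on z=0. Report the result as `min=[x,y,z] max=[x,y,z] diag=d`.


A = translate([-4.5, 6.7, -4.4]) cylinder(h=2, r=8.2) → bbox [-12.7,-1.5,-4.4] .. [3.7,14.9,-2.4]
B = sphere(r=4.6) → bbox [-4.6,-4.6,-4.6] .. [4.6,4.6,4.6]
lo = A.lo+B.lo = [-12.7-4.6, -1.5-4.6, -4.4-4.6] = [-17.300,-6.100,-9.000]
hi = A.hi+B.hi = [3.7+4.6, 14.9+4.6, -2.4+4.6] = [8.300,19.500,2.200]
diag = √(25.6²+25.6²+11.2²) = √1436.16 = 37.897

min=[-17.300,-6.100,-9.000] max=[8.300,19.500,2.200] diag=37.897


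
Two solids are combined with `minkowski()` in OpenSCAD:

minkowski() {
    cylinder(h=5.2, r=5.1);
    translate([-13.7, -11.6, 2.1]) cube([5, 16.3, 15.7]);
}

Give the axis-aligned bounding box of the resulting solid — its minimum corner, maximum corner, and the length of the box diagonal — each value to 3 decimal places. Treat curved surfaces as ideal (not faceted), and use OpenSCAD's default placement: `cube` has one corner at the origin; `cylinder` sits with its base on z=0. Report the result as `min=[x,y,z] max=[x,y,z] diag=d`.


A = translate([-13.7, -11.6, 2.1]) cube([5, 16.3, 15.7]) → bbox [-13.7,-11.6,2.1] .. [-8.7,4.7,17.8]
B = cylinder(h=5.2, r=5.1) → bbox [-5.1,-5.1,0] .. [5.1,5.1,5.2]
lo = A.lo+B.lo = [-13.7-5.1, -11.6-5.1, 2.1+0] = [-18.800,-16.700,2.100]
hi = A.hi+B.hi = [-8.7+5.1, 4.7+5.1, 17.8+5.2] = [-3.600,9.800,23.000]
diag = √(15.2²+26.5²+20.9²) = √1370.1 = 37.015

min=[-18.800,-16.700,2.100] max=[-3.600,9.800,23.000] diag=37.015


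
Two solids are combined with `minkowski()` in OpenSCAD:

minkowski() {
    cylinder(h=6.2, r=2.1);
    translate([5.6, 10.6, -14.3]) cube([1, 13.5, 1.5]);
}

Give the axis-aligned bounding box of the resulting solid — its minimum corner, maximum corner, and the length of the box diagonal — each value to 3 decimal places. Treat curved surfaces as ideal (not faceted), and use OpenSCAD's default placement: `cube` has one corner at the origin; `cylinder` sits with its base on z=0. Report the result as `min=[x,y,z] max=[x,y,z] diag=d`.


A = translate([5.6, 10.6, -14.3]) cube([1, 13.5, 1.5]) → bbox [5.6,10.6,-14.3] .. [6.6,24.1,-12.8]
B = cylinder(h=6.2, r=2.1) → bbox [-2.1,-2.1,0] .. [2.1,2.1,6.2]
lo = A.lo+B.lo = [5.6-2.1, 10.6-2.1, -14.3+0] = [3.500,8.500,-14.300]
hi = A.hi+B.hi = [6.6+2.1, 24.1+2.1, -12.8+6.2] = [8.700,26.200,-6.600]
diag = √(5.2²+17.7²+7.7²) = √399.62 = 19.990

min=[3.500,8.500,-14.300] max=[8.700,26.200,-6.600] diag=19.990


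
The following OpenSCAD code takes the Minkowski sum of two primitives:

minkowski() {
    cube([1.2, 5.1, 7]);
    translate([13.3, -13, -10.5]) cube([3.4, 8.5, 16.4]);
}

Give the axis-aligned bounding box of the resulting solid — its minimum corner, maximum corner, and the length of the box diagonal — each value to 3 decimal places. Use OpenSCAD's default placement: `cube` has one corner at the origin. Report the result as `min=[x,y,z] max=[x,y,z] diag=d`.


A = translate([13.3, -13, -10.5]) cube([3.4, 8.5, 16.4]) → bbox [13.3,-13,-10.5] .. [16.7,-4.5,5.9]
B = cube([1.2, 5.1, 7]) → bbox [0,0,0] .. [1.2,5.1,7]
lo = A.lo+B.lo = [13.3+0, -13+0, -10.5+0] = [13.300,-13.000,-10.500]
hi = A.hi+B.hi = [16.7+1.2, -4.5+5.1, 5.9+7] = [17.900,0.600,12.900]
diag = √(4.6²+13.6²+23.4²) = √753.68 = 27.453

min=[13.300,-13.000,-10.500] max=[17.900,0.600,12.900] diag=27.453


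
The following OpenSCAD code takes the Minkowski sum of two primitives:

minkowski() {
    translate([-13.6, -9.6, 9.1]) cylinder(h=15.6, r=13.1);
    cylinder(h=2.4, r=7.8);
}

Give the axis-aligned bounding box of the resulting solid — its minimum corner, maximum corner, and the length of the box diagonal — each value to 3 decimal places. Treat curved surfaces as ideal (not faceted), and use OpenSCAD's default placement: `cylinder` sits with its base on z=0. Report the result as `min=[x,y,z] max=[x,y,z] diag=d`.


min=[-34.500,-30.500,9.100] max=[7.300,11.300,27.100] diag=61.794

A = translate([-13.6, -9.6, 9.1]) cylinder(h=15.6, r=13.1) → bbox [-26.7,-22.7,9.1] .. [-0.5,3.5,24.7]
B = cylinder(h=2.4, r=7.8) → bbox [-7.8,-7.8,0] .. [7.8,7.8,2.4]
lo = A.lo+B.lo = [-26.7-7.8, -22.7-7.8, 9.1+0] = [-34.500,-30.500,9.100]
hi = A.hi+B.hi = [-0.5+7.8, 3.5+7.8, 24.7+2.4] = [7.300,11.300,27.100]
diag = √(41.8²+41.8²+18²) = √3818.48 = 61.794


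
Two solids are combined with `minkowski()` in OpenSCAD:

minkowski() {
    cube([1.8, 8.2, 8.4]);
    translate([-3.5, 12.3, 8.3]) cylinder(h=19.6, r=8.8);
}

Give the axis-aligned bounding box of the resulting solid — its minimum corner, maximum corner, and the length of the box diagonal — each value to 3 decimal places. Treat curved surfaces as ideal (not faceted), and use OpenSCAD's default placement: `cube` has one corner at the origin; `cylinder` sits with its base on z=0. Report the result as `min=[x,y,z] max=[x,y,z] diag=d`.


min=[-12.300,3.500,8.300] max=[7.100,29.300,36.300] diag=42.732

A = translate([-3.5, 12.3, 8.3]) cylinder(h=19.6, r=8.8) → bbox [-12.3,3.5,8.3] .. [5.3,21.1,27.9]
B = cube([1.8, 8.2, 8.4]) → bbox [0,0,0] .. [1.8,8.2,8.4]
lo = A.lo+B.lo = [-12.3+0, 3.5+0, 8.3+0] = [-12.300,3.500,8.300]
hi = A.hi+B.hi = [5.3+1.8, 21.1+8.2, 27.9+8.4] = [7.100,29.300,36.300]
diag = √(19.4²+25.8²+28²) = √1826 = 42.732


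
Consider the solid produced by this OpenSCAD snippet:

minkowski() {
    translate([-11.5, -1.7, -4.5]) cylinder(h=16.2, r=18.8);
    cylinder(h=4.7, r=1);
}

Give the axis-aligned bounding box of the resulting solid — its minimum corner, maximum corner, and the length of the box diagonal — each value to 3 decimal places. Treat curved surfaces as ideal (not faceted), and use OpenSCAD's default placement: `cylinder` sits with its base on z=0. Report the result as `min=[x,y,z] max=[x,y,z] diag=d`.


min=[-31.300,-21.500,-4.500] max=[8.300,18.100,16.400] diag=59.776

A = translate([-11.5, -1.7, -4.5]) cylinder(h=16.2, r=18.8) → bbox [-30.3,-20.5,-4.5] .. [7.3,17.1,11.7]
B = cylinder(h=4.7, r=1) → bbox [-1,-1,0] .. [1,1,4.7]
lo = A.lo+B.lo = [-30.3-1, -20.5-1, -4.5+0] = [-31.300,-21.500,-4.500]
hi = A.hi+B.hi = [7.3+1, 17.1+1, 11.7+4.7] = [8.300,18.100,16.400]
diag = √(39.6²+39.6²+20.9²) = √3573.13 = 59.776


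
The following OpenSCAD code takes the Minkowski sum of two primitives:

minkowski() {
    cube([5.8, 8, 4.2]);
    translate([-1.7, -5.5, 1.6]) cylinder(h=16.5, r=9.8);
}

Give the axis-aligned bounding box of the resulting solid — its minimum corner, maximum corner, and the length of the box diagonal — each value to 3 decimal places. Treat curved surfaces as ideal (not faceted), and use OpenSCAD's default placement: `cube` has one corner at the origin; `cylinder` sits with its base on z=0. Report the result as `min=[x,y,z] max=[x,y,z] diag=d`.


min=[-11.500,-15.300,1.600] max=[13.900,12.300,22.300] diag=42.842

A = translate([-1.7, -5.5, 1.6]) cylinder(h=16.5, r=9.8) → bbox [-11.5,-15.3,1.6] .. [8.1,4.3,18.1]
B = cube([5.8, 8, 4.2]) → bbox [0,0,0] .. [5.8,8,4.2]
lo = A.lo+B.lo = [-11.5+0, -15.3+0, 1.6+0] = [-11.500,-15.300,1.600]
hi = A.hi+B.hi = [8.1+5.8, 4.3+8, 18.1+4.2] = [13.900,12.300,22.300]
diag = √(25.4²+27.6²+20.7²) = √1835.41 = 42.842


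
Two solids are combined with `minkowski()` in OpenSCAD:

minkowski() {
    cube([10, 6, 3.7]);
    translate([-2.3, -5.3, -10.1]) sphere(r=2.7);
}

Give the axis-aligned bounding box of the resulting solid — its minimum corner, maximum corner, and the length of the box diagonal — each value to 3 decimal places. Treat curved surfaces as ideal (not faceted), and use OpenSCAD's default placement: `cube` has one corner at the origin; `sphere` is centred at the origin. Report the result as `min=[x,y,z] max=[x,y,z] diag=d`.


A = translate([-2.3, -5.3, -10.1]) sphere(r=2.7) → bbox [-5,-8,-12.8] .. [0.4,-2.6,-7.4]
B = cube([10, 6, 3.7]) → bbox [0,0,0] .. [10,6,3.7]
lo = A.lo+B.lo = [-5+0, -8+0, -12.8+0] = [-5.000,-8.000,-12.800]
hi = A.hi+B.hi = [0.4+10, -2.6+6, -7.4+3.7] = [10.400,3.400,-3.700]
diag = √(15.4²+11.4²+9.1²) = √449.93 = 21.212

min=[-5.000,-8.000,-12.800] max=[10.400,3.400,-3.700] diag=21.212


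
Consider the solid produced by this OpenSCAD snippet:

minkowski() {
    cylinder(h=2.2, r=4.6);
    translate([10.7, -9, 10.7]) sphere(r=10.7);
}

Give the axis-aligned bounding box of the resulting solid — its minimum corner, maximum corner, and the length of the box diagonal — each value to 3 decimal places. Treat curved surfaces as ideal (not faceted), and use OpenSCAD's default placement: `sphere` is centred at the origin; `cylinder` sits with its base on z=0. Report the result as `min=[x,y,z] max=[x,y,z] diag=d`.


min=[-4.600,-24.300,0.000] max=[26.000,6.300,23.600] diag=49.292

A = translate([10.7, -9, 10.7]) sphere(r=10.7) → bbox [0,-19.7,0] .. [21.4,1.7,21.4]
B = cylinder(h=2.2, r=4.6) → bbox [-4.6,-4.6,0] .. [4.6,4.6,2.2]
lo = A.lo+B.lo = [0-4.6, -19.7-4.6, 0+0] = [-4.600,-24.300,0.000]
hi = A.hi+B.hi = [21.4+4.6, 1.7+4.6, 21.4+2.2] = [26.000,6.300,23.600]
diag = √(30.6²+30.6²+23.6²) = √2429.68 = 49.292


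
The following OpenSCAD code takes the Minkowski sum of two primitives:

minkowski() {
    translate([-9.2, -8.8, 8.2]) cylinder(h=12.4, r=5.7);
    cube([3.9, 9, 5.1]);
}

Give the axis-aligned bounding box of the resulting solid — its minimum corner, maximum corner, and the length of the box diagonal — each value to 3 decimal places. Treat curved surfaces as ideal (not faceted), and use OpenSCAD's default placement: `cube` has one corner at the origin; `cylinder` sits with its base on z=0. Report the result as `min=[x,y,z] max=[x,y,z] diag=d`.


min=[-14.900,-14.500,8.200] max=[0.400,5.900,25.700] diag=30.927

A = translate([-9.2, -8.8, 8.2]) cylinder(h=12.4, r=5.7) → bbox [-14.9,-14.5,8.2] .. [-3.5,-3.1,20.6]
B = cube([3.9, 9, 5.1]) → bbox [0,0,0] .. [3.9,9,5.1]
lo = A.lo+B.lo = [-14.9+0, -14.5+0, 8.2+0] = [-14.900,-14.500,8.200]
hi = A.hi+B.hi = [-3.5+3.9, -3.1+9, 20.6+5.1] = [0.400,5.900,25.700]
diag = √(15.3²+20.4²+17.5²) = √956.5 = 30.927


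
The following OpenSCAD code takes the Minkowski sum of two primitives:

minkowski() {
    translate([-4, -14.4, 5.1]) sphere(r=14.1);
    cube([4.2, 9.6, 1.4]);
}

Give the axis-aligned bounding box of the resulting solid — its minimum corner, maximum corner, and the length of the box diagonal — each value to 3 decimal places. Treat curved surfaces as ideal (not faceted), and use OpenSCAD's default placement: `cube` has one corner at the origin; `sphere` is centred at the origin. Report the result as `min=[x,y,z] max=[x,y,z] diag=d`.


min=[-18.100,-28.500,-9.000] max=[14.300,9.300,20.600] diag=57.920

A = translate([-4, -14.4, 5.1]) sphere(r=14.1) → bbox [-18.1,-28.5,-9] .. [10.1,-0.3,19.2]
B = cube([4.2, 9.6, 1.4]) → bbox [0,0,0] .. [4.2,9.6,1.4]
lo = A.lo+B.lo = [-18.1+0, -28.5+0, -9+0] = [-18.100,-28.500,-9.000]
hi = A.hi+B.hi = [10.1+4.2, -0.3+9.6, 19.2+1.4] = [14.300,9.300,20.600]
diag = √(32.4²+37.8²+29.6²) = √3354.76 = 57.920


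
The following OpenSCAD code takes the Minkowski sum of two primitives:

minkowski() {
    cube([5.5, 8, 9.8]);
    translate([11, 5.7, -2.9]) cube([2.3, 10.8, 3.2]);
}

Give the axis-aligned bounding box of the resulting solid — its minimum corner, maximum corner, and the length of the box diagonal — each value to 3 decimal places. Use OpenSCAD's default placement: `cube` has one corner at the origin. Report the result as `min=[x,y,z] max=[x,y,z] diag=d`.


min=[11.000,5.700,-2.900] max=[18.800,24.500,10.100] diag=24.151

A = translate([11, 5.7, -2.9]) cube([2.3, 10.8, 3.2]) → bbox [11,5.7,-2.9] .. [13.3,16.5,0.3]
B = cube([5.5, 8, 9.8]) → bbox [0,0,0] .. [5.5,8,9.8]
lo = A.lo+B.lo = [11+0, 5.7+0, -2.9+0] = [11.000,5.700,-2.900]
hi = A.hi+B.hi = [13.3+5.5, 16.5+8, 0.3+9.8] = [18.800,24.500,10.100]
diag = √(7.8²+18.8²+13²) = √583.28 = 24.151


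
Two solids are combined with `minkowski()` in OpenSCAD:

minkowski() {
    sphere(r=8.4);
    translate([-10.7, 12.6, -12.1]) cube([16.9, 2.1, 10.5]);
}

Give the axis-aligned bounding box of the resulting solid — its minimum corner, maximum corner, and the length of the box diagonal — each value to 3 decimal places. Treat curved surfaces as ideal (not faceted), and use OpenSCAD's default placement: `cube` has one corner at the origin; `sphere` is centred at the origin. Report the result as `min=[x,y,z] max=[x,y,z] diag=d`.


min=[-19.100,4.200,-20.500] max=[14.600,23.100,6.800] diag=47.310

A = translate([-10.7, 12.6, -12.1]) cube([16.9, 2.1, 10.5]) → bbox [-10.7,12.6,-12.1] .. [6.2,14.7,-1.6]
B = sphere(r=8.4) → bbox [-8.4,-8.4,-8.4] .. [8.4,8.4,8.4]
lo = A.lo+B.lo = [-10.7-8.4, 12.6-8.4, -12.1-8.4] = [-19.100,4.200,-20.500]
hi = A.hi+B.hi = [6.2+8.4, 14.7+8.4, -1.6+8.4] = [14.600,23.100,6.800]
diag = √(33.7²+18.9²+27.3²) = √2238.19 = 47.310


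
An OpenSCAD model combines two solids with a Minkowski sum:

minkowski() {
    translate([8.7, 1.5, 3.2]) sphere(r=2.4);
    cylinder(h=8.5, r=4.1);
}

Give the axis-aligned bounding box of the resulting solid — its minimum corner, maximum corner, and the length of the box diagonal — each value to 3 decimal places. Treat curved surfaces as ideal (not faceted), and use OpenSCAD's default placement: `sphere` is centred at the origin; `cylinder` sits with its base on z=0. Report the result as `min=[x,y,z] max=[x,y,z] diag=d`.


A = translate([8.7, 1.5, 3.2]) sphere(r=2.4) → bbox [6.3,-0.9,0.8] .. [11.1,3.9,5.6]
B = cylinder(h=8.5, r=4.1) → bbox [-4.1,-4.1,0] .. [4.1,4.1,8.5]
lo = A.lo+B.lo = [6.3-4.1, -0.9-4.1, 0.8+0] = [2.200,-5.000,0.800]
hi = A.hi+B.hi = [11.1+4.1, 3.9+4.1, 5.6+8.5] = [15.200,8.000,14.100]
diag = √(13²+13²+13.3²) = √514.89 = 22.691

min=[2.200,-5.000,0.800] max=[15.200,8.000,14.100] diag=22.691


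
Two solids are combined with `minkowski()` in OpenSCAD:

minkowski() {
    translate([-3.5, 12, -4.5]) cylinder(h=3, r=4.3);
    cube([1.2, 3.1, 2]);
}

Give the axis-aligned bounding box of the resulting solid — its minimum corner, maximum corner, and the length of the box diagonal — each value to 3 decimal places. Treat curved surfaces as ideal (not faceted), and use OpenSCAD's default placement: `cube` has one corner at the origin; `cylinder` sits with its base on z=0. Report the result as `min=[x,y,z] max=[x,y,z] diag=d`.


A = translate([-3.5, 12, -4.5]) cylinder(h=3, r=4.3) → bbox [-7.8,7.7,-4.5] .. [0.8,16.3,-1.5]
B = cube([1.2, 3.1, 2]) → bbox [0,0,0] .. [1.2,3.1,2]
lo = A.lo+B.lo = [-7.8+0, 7.7+0, -4.5+0] = [-7.800,7.700,-4.500]
hi = A.hi+B.hi = [0.8+1.2, 16.3+3.1, -1.5+2] = [2.000,19.400,0.500]
diag = √(9.8²+11.7²+5²) = √257.93 = 16.060

min=[-7.800,7.700,-4.500] max=[2.000,19.400,0.500] diag=16.060


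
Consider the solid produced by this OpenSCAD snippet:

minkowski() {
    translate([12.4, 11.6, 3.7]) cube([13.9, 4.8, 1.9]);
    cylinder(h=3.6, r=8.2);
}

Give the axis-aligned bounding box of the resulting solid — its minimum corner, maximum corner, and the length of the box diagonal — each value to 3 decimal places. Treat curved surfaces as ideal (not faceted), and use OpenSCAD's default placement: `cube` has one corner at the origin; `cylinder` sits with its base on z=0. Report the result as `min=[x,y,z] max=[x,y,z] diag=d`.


min=[4.200,3.400,3.700] max=[34.500,24.600,9.200] diag=37.387

A = translate([12.4, 11.6, 3.7]) cube([13.9, 4.8, 1.9]) → bbox [12.4,11.6,3.7] .. [26.3,16.4,5.6]
B = cylinder(h=3.6, r=8.2) → bbox [-8.2,-8.2,0] .. [8.2,8.2,3.6]
lo = A.lo+B.lo = [12.4-8.2, 11.6-8.2, 3.7+0] = [4.200,3.400,3.700]
hi = A.hi+B.hi = [26.3+8.2, 16.4+8.2, 5.6+3.6] = [34.500,24.600,9.200]
diag = √(30.3²+21.2²+5.5²) = √1397.78 = 37.387


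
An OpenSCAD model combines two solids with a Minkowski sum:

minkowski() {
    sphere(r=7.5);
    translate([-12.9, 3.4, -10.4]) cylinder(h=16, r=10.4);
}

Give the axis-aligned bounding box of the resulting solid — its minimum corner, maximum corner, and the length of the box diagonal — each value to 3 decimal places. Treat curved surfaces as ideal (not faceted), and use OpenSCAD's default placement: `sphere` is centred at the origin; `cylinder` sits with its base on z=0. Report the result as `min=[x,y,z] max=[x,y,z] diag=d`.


min=[-30.800,-14.500,-17.900] max=[5.000,21.300,13.100] diag=59.366

A = translate([-12.9, 3.4, -10.4]) cylinder(h=16, r=10.4) → bbox [-23.3,-7,-10.4] .. [-2.5,13.8,5.6]
B = sphere(r=7.5) → bbox [-7.5,-7.5,-7.5] .. [7.5,7.5,7.5]
lo = A.lo+B.lo = [-23.3-7.5, -7-7.5, -10.4-7.5] = [-30.800,-14.500,-17.900]
hi = A.hi+B.hi = [-2.5+7.5, 13.8+7.5, 5.6+7.5] = [5.000,21.300,13.100]
diag = √(35.8²+35.8²+31²) = √3524.28 = 59.366


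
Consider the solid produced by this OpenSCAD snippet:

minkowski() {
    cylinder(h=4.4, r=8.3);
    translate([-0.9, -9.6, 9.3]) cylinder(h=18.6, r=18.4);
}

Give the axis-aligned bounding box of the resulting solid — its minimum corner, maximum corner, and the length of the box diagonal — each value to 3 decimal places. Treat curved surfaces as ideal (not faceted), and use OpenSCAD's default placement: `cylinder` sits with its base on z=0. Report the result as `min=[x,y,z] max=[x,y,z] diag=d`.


min=[-27.600,-36.300,9.300] max=[25.800,17.100,32.300] diag=78.944

A = translate([-0.9, -9.6, 9.3]) cylinder(h=18.6, r=18.4) → bbox [-19.3,-28,9.3] .. [17.5,8.8,27.9]
B = cylinder(h=4.4, r=8.3) → bbox [-8.3,-8.3,0] .. [8.3,8.3,4.4]
lo = A.lo+B.lo = [-19.3-8.3, -28-8.3, 9.3+0] = [-27.600,-36.300,9.300]
hi = A.hi+B.hi = [17.5+8.3, 8.8+8.3, 27.9+4.4] = [25.800,17.100,32.300]
diag = √(53.4²+53.4²+23²) = √6232.12 = 78.944


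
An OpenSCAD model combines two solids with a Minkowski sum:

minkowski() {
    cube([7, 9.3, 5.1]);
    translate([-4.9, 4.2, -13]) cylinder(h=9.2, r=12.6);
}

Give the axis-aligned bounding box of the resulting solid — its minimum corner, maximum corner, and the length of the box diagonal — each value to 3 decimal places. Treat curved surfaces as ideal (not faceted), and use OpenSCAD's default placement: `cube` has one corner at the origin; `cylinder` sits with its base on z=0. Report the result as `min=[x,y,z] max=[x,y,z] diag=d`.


min=[-17.500,-8.400,-13.000] max=[14.700,26.100,1.300] diag=49.311

A = translate([-4.9, 4.2, -13]) cylinder(h=9.2, r=12.6) → bbox [-17.5,-8.4,-13] .. [7.7,16.8,-3.8]
B = cube([7, 9.3, 5.1]) → bbox [0,0,0] .. [7,9.3,5.1]
lo = A.lo+B.lo = [-17.5+0, -8.4+0, -13+0] = [-17.500,-8.400,-13.000]
hi = A.hi+B.hi = [7.7+7, 16.8+9.3, -3.8+5.1] = [14.700,26.100,1.300]
diag = √(32.2²+34.5²+14.3²) = √2431.58 = 49.311


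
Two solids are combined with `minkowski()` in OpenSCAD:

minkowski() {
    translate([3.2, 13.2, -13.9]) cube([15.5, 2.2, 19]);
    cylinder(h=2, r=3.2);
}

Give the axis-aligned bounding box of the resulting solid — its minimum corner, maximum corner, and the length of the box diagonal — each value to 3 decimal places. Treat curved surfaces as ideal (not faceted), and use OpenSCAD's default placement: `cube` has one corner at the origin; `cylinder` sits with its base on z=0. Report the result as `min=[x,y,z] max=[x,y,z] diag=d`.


min=[0.000,10.000,-13.900] max=[21.900,18.600,7.100] diag=31.537

A = translate([3.2, 13.2, -13.9]) cube([15.5, 2.2, 19]) → bbox [3.2,13.2,-13.9] .. [18.7,15.4,5.1]
B = cylinder(h=2, r=3.2) → bbox [-3.2,-3.2,0] .. [3.2,3.2,2]
lo = A.lo+B.lo = [3.2-3.2, 13.2-3.2, -13.9+0] = [0.000,10.000,-13.900]
hi = A.hi+B.hi = [18.7+3.2, 15.4+3.2, 5.1+2] = [21.900,18.600,7.100]
diag = √(21.9²+8.6²+21²) = √994.57 = 31.537


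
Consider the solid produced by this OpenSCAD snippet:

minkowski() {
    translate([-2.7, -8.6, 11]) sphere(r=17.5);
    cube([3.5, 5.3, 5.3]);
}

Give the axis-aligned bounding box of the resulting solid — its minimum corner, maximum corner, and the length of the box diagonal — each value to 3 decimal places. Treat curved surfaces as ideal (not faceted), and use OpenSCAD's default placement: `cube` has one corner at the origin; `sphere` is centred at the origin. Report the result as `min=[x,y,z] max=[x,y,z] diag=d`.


min=[-20.200,-26.100,-6.500] max=[18.300,14.200,33.800] diag=68.778

A = translate([-2.7, -8.6, 11]) sphere(r=17.5) → bbox [-20.2,-26.1,-6.5] .. [14.8,8.9,28.5]
B = cube([3.5, 5.3, 5.3]) → bbox [0,0,0] .. [3.5,5.3,5.3]
lo = A.lo+B.lo = [-20.2+0, -26.1+0, -6.5+0] = [-20.200,-26.100,-6.500]
hi = A.hi+B.hi = [14.8+3.5, 8.9+5.3, 28.5+5.3] = [18.300,14.200,33.800]
diag = √(38.5²+40.3²+40.3²) = √4730.43 = 68.778


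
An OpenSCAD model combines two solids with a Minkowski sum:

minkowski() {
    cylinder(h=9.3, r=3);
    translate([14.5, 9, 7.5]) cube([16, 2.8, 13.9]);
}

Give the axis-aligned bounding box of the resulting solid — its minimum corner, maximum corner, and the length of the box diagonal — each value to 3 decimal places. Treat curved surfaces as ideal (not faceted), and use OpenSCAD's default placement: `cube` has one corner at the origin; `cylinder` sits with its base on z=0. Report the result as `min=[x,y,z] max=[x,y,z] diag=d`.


min=[11.500,6.000,7.500] max=[33.500,14.800,30.700] diag=33.161

A = translate([14.5, 9, 7.5]) cube([16, 2.8, 13.9]) → bbox [14.5,9,7.5] .. [30.5,11.8,21.4]
B = cylinder(h=9.3, r=3) → bbox [-3,-3,0] .. [3,3,9.3]
lo = A.lo+B.lo = [14.5-3, 9-3, 7.5+0] = [11.500,6.000,7.500]
hi = A.hi+B.hi = [30.5+3, 11.8+3, 21.4+9.3] = [33.500,14.800,30.700]
diag = √(22²+8.8²+23.2²) = √1099.68 = 33.161


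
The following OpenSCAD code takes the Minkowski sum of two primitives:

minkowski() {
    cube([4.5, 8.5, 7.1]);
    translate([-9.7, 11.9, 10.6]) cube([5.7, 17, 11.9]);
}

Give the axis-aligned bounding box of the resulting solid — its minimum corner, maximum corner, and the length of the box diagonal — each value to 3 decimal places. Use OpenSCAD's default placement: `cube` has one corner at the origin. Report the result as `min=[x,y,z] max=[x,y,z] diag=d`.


A = translate([-9.7, 11.9, 10.6]) cube([5.7, 17, 11.9]) → bbox [-9.7,11.9,10.6] .. [-4,28.9,22.5]
B = cube([4.5, 8.5, 7.1]) → bbox [0,0,0] .. [4.5,8.5,7.1]
lo = A.lo+B.lo = [-9.7+0, 11.9+0, 10.6+0] = [-9.700,11.900,10.600]
hi = A.hi+B.hi = [-4+4.5, 28.9+8.5, 22.5+7.1] = [0.500,37.400,29.600]
diag = √(10.2²+25.5²+19²) = √1115.29 = 33.396

min=[-9.700,11.900,10.600] max=[0.500,37.400,29.600] diag=33.396


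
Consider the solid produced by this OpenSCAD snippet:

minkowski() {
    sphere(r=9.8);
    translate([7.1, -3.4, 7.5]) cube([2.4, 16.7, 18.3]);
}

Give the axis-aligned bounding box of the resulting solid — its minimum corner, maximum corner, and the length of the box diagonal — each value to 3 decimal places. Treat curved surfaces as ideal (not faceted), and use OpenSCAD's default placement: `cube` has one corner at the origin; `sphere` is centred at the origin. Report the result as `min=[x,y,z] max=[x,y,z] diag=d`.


A = translate([7.1, -3.4, 7.5]) cube([2.4, 16.7, 18.3]) → bbox [7.1,-3.4,7.5] .. [9.5,13.3,25.8]
B = sphere(r=9.8) → bbox [-9.8,-9.8,-9.8] .. [9.8,9.8,9.8]
lo = A.lo+B.lo = [7.1-9.8, -3.4-9.8, 7.5-9.8] = [-2.700,-13.200,-2.300]
hi = A.hi+B.hi = [9.5+9.8, 13.3+9.8, 25.8+9.8] = [19.300,23.100,35.600]
diag = √(22²+36.3²+37.9²) = √3238.1 = 56.904

min=[-2.700,-13.200,-2.300] max=[19.300,23.100,35.600] diag=56.904


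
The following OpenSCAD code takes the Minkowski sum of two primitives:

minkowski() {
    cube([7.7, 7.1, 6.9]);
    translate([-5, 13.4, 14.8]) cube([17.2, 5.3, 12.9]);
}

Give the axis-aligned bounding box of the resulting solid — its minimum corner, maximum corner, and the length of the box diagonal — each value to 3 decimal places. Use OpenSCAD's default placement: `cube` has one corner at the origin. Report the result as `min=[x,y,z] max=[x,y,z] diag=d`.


min=[-5.000,13.400,14.800] max=[19.900,25.800,34.600] diag=34.144

A = translate([-5, 13.4, 14.8]) cube([17.2, 5.3, 12.9]) → bbox [-5,13.4,14.8] .. [12.2,18.7,27.7]
B = cube([7.7, 7.1, 6.9]) → bbox [0,0,0] .. [7.7,7.1,6.9]
lo = A.lo+B.lo = [-5+0, 13.4+0, 14.8+0] = [-5.000,13.400,14.800]
hi = A.hi+B.hi = [12.2+7.7, 18.7+7.1, 27.7+6.9] = [19.900,25.800,34.600]
diag = √(24.9²+12.4²+19.8²) = √1165.81 = 34.144


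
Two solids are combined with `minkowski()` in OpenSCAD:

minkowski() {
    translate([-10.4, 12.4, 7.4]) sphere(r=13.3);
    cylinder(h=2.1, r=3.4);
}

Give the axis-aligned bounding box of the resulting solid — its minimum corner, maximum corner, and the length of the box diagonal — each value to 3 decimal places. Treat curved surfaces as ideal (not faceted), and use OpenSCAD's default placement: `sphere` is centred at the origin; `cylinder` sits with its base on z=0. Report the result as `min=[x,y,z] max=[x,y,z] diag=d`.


min=[-27.100,-4.300,-5.900] max=[6.300,29.100,22.800] diag=55.270

A = translate([-10.4, 12.4, 7.4]) sphere(r=13.3) → bbox [-23.7,-0.9,-5.9] .. [2.9,25.7,20.7]
B = cylinder(h=2.1, r=3.4) → bbox [-3.4,-3.4,0] .. [3.4,3.4,2.1]
lo = A.lo+B.lo = [-23.7-3.4, -0.9-3.4, -5.9+0] = [-27.100,-4.300,-5.900]
hi = A.hi+B.hi = [2.9+3.4, 25.7+3.4, 20.7+2.1] = [6.300,29.100,22.800]
diag = √(33.4²+33.4²+28.7²) = √3054.81 = 55.270


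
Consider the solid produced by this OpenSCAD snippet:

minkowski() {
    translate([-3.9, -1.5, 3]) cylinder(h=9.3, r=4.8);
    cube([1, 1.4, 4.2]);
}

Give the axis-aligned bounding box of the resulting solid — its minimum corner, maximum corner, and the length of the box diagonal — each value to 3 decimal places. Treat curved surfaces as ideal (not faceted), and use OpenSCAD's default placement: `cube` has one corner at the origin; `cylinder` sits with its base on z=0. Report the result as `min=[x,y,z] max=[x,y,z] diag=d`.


min=[-8.700,-6.300,3.000] max=[1.900,4.700,16.500] diag=20.387

A = translate([-3.9, -1.5, 3]) cylinder(h=9.3, r=4.8) → bbox [-8.7,-6.3,3] .. [0.9,3.3,12.3]
B = cube([1, 1.4, 4.2]) → bbox [0,0,0] .. [1,1.4,4.2]
lo = A.lo+B.lo = [-8.7+0, -6.3+0, 3+0] = [-8.700,-6.300,3.000]
hi = A.hi+B.hi = [0.9+1, 3.3+1.4, 12.3+4.2] = [1.900,4.700,16.500]
diag = √(10.6²+11²+13.5²) = √415.61 = 20.387
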